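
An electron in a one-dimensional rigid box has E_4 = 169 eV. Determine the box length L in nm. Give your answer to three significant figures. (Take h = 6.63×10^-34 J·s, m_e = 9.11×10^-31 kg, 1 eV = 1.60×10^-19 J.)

L = 0.189 nm

From E_n = n²h²/(8m_eL²), L = n·h/√(8m_eE_n).
E_4 = 169 eV = 2.704×10^-17 J, so L = 4·6.63×10^-34/√(8·9.11×10^-31·2.704×10^-17) = 1.89×10^-10 m = 0.189 nm.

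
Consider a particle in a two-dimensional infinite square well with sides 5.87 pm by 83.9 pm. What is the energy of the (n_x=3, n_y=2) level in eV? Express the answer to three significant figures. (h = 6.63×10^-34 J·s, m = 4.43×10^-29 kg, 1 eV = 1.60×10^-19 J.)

E = 2.03×10^3 eV

For a 2D rectangular well E = (h²/8m)·Σ n_i²/L_i² = (6.63×10^-34)²/(8·4.43×10^-29) · [3²/(5.87 pm)² + 2²/(83.9 pm)²].
Evaluating gives E = 3.247×10^-16 J = 2.03×10^3 eV.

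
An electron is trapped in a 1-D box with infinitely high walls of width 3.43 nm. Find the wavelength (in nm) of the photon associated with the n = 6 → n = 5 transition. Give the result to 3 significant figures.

E_1 = h²/(8m_eL²) = 5.121×10^-21 J, so ΔE = (6² − 5²)E_1 = 5.633×10^-20 J.
λ = hc/ΔE = (6.626×10^-34·2.998×10^8)/5.633×10^-20 = 3.53×10^-6 m = 3.53×10^3 nm.

λ = 3.53×10^3 nm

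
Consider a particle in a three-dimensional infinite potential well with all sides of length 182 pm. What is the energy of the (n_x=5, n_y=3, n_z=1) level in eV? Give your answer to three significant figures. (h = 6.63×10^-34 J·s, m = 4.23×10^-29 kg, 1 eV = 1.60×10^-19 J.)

E = 8.58 eV

For a 3D rectangular well E = (h²/8m)·Σ n_i²/L_i² = (6.63×10^-34)²/(8·4.23×10^-29) · [5²/(182 pm)² + 3²/(182 pm)² + 1²/(182 pm)²].
Evaluating gives E = 1.373×10^-18 J = 8.58 eV.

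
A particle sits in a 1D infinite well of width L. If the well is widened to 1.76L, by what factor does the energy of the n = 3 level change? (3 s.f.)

0.323

E_n ∝ 1/L², so the energy scales by 1/1.76² = 0.323.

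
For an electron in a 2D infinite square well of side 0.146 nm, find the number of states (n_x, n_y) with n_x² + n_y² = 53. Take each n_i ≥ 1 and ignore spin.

The level has n_x² + n_y² = 53. The ordered positive-integer solutions are (2, 7), (7, 2).
That gives 2 states.

degeneracy = 2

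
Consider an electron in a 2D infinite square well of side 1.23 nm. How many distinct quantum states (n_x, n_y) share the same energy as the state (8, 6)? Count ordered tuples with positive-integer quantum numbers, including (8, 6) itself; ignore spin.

degeneracy = 2

The level has n_x² + n_y² = 100. The ordered positive-integer solutions are (6, 8), (8, 6).
That gives 2 states.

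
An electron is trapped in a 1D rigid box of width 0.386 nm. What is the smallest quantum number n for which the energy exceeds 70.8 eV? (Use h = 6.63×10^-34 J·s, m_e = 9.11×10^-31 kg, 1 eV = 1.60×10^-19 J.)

n = 6

E_1 = h²/(8m_eL²) = 4.048×10^-19 J = 2.530 eV.
Need n² > 70.8/2.530 = 27.98, i.e. n > 5.290.
The smallest integer satisfying this is n = 6.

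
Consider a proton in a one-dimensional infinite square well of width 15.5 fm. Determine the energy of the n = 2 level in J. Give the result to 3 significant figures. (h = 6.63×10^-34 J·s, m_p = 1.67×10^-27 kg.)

For an infinite well E_n = n²h²/(8m_pL²), so E_1 = h²/(8m_pL²) = (6.63×10^-34)²/(8·1.67×10^-27·(1.55×10^-14 m)²) = 1.369×10^-13 J.
Then E_2 = 2²·E_1 = 4·1.369×10^-13 J = 5.48×10^-13 J.

E_2 = 5.48×10^-13 J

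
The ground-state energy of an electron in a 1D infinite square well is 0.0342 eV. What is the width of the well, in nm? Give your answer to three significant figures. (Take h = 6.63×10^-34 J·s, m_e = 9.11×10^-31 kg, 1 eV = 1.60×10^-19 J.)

L = 3.32 nm

From E_n = n²h²/(8m_eL²), L = n·h/√(8m_eE_n).
E_1 = 0.0342 eV = 5.472×10^-21 J, so L = 1·6.63×10^-34/√(8·9.11×10^-31·5.472×10^-21) = 3.32×10^-9 m = 3.32 nm.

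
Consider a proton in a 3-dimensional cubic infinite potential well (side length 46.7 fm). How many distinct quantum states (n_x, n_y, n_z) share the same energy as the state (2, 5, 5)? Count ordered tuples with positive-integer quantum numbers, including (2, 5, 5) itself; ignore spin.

The level has n_x² + n_y² + n_z² = 54. The ordered positive-integer solutions are (1, 2, 7), (1, 7, 2), (2, 1, 7), (2, 5, 5), (2, 7, 1), (3, 3, 6), (3, 6, 3), (5, 2, 5), (5, 5, 2), (6, 3, 3), (7, 1, 2), (7, 2, 1).
That gives 12 states.

degeneracy = 12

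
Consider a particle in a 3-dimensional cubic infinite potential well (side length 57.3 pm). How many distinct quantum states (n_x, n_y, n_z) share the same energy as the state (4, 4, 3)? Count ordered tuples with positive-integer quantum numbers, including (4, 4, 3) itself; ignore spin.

degeneracy = 9

The level has n_x² + n_y² + n_z² = 41. The ordered positive-integer solutions are (1, 2, 6), (1, 6, 2), (2, 1, 6), (2, 6, 1), (3, 4, 4), (4, 3, 4), (4, 4, 3), (6, 1, 2), (6, 2, 1).
That gives 9 states.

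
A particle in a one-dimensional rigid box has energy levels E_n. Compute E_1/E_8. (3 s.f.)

0.0156

E_n ∝ n², so E_1/E_8 = 1²/8² = 1/64 = 0.0156.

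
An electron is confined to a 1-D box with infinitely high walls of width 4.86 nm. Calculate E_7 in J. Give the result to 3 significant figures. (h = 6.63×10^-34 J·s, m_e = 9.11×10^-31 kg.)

E_7 = 1.25×10^-19 J

For an infinite well E_n = n²h²/(8m_eL²), so E_1 = h²/(8m_eL²) = (6.63×10^-34)²/(8·9.11×10^-31·(4.86×10^-9 m)²) = 2.554×10^-21 J.
Then E_7 = 7²·E_1 = 49·2.554×10^-21 J = 1.25×10^-19 J.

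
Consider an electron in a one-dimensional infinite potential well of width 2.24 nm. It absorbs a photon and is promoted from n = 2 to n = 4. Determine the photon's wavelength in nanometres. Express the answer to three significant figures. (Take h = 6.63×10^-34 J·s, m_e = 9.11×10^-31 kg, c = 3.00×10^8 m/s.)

λ = 1.38×10^3 nm

E_1 = h²/(8m_eL²) = 1.202×10^-20 J, so ΔE = (4² − 2²)E_1 = 1.442×10^-19 J.
λ = hc/ΔE = (6.63×10^-34·3.00×10^8)/1.442×10^-19 = 1.38×10^-6 m = 1.38×10^3 nm.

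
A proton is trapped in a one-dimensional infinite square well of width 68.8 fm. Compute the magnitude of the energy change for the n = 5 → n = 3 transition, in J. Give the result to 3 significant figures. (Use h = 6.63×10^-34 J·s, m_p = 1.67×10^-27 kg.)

|ΔE| = 1.11×10^-13 J

E_1 = h²/(8m_pL²) = 6.951×10^-15 J.
|ΔE| = |5² − 3²|·E_1 = 16·6.951×10^-15 J = 1.11×10^-13 J.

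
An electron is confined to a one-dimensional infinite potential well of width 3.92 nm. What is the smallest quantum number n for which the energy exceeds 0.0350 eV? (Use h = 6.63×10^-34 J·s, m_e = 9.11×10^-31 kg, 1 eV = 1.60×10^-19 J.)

E_1 = h²/(8m_eL²) = 3.925×10^-21 J = 0.02453 eV.
Need n² > 0.0350/0.02453 = 1.427, i.e. n > 1.195.
The smallest integer satisfying this is n = 2.

n = 2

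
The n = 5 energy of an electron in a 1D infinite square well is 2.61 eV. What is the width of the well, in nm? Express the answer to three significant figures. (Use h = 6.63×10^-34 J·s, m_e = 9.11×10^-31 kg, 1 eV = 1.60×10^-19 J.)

From E_n = n²h²/(8m_eL²), L = n·h/√(8m_eE_n).
E_5 = 2.61 eV = 4.176×10^-19 J, so L = 5·6.63×10^-34/√(8·9.11×10^-31·4.176×10^-19) = 1.90×10^-9 m = 1.90 nm.

L = 1.90 nm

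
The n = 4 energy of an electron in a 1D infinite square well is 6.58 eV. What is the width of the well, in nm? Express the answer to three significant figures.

From E_n = n²h²/(8m_eL²), L = n·h/√(8m_eE_n).
E_4 = 6.58 eV = 1.054×10^-18 J, so L = 4·6.626×10^-34/√(8·9.109×10^-31·1.054×10^-18) = 9.56×10^-10 m = 0.956 nm.

L = 0.956 nm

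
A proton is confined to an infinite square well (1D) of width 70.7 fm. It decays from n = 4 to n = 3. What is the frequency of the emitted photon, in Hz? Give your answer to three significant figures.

E_1 = h²/(8m_pL²) = 6.563×10^-15 J and ΔE = (4² − 3²)E_1 = 4.594×10^-14 J.
f = ΔE/h = 4.594×10^-14/6.626×10^-34 = 6.93×10^19 Hz.

f = 6.93×10^19 Hz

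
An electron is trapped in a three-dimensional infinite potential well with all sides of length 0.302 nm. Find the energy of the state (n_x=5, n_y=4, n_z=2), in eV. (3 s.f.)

E = 186 eV

For a 3D rectangular well E = (h²/8m_e)·Σ n_i²/L_i² = (6.626×10^-34)²/(8·9.109×10^-31) · [5²/(0.302 nm)² + 4²/(0.302 nm)² + 2²/(0.302 nm)²].
Evaluating gives E = 2.973×10^-17 J = 186 eV.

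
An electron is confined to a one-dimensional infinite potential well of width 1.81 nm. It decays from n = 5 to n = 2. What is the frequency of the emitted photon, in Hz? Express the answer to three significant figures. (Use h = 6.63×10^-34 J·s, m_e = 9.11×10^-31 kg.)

E_1 = h²/(8m_eL²) = 1.841×10^-20 J and ΔE = (5² − 2²)E_1 = 3.866×10^-19 J.
f = ΔE/h = 3.866×10^-19/6.63×10^-34 = 5.83×10^14 Hz.

f = 5.83×10^14 Hz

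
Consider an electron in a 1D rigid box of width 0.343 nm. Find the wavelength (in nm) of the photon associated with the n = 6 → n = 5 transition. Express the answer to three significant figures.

λ = 35.3 nm

E_1 = h²/(8m_eL²) = 5.121×10^-19 J, so ΔE = (6² − 5²)E_1 = 5.633×10^-18 J.
λ = hc/ΔE = (6.626×10^-34·2.998×10^8)/5.633×10^-18 = 3.53×10^-8 m = 35.3 nm.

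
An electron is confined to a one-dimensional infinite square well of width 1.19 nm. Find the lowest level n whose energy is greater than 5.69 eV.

n = 5

E_1 = h²/(8m_eL²) = 4.254×10^-20 J = 0.2655 eV.
Need n² > 5.69/0.2655 = 21.43, i.e. n > 4.629.
The smallest integer satisfying this is n = 5.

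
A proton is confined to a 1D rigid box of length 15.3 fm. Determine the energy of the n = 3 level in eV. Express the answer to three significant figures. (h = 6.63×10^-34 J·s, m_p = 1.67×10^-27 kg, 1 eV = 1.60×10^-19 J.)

E_3 = 7.91×10^6 eV

For an infinite well E_n = n²h²/(8m_pL²), so E_1 = h²/(8m_pL²) = (6.63×10^-34)²/(8·1.67×10^-27·(1.53×10^-14 m)²) = 1.406×10^-13 J.
Then E_3 = 3²·E_1 = 9·1.406×10^-13 J = 1.265×10^-12 J.
Converting, E_3 = 1.265×10^-12 J / (1.60×10^-19 J/eV) = 7.91×10^6 eV.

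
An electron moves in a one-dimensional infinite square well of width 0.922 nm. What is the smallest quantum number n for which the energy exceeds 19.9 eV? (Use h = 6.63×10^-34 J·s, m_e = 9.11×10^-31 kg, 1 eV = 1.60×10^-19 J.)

E_1 = h²/(8m_eL²) = 7.095×10^-20 J = 0.4434 eV.
Need n² > 19.9/0.4434 = 44.88, i.e. n > 6.699.
The smallest integer satisfying this is n = 7.

n = 7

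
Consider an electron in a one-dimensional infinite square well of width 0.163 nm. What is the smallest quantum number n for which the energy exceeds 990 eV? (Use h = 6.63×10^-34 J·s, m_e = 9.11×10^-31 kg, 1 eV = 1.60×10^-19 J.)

E_1 = h²/(8m_eL²) = 2.270×10^-18 J = 14.19 eV.
Need n² > 990/14.19 = 69.77, i.e. n > 8.353.
The smallest integer satisfying this is n = 9.

n = 9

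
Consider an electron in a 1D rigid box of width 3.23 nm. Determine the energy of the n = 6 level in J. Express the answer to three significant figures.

E_6 = 2.08×10^-19 J

For an infinite well E_n = n²h²/(8m_eL²), so E_1 = h²/(8m_eL²) = (6.626×10^-34)²/(8·9.109×10^-31·(3.23×10^-9 m)²) = 5.775×10^-21 J.
Then E_6 = 6²·E_1 = 36·5.775×10^-21 J = 2.08×10^-19 J.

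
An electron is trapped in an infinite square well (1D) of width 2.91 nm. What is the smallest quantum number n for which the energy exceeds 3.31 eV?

E_1 = h²/(8m_eL²) = 7.115×10^-21 J = 0.04441 eV.
Need n² > 3.31/0.04441 = 74.53, i.e. n > 8.633.
The smallest integer satisfying this is n = 9.

n = 9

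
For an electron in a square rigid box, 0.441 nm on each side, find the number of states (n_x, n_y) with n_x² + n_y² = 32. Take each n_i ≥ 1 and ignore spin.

degeneracy = 1

The level has n_x² + n_y² = 32. The ordered positive-integer solutions are (4, 4).
That gives 1 state.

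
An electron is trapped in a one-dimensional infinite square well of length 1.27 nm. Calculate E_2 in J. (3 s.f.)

E_2 = 1.49×10^-19 J

For an infinite well E_n = n²h²/(8m_eL²), so E_1 = h²/(8m_eL²) = (6.626×10^-34)²/(8·9.109×10^-31·(1.27×10^-9 m)²) = 3.735×10^-20 J.
Then E_2 = 2²·E_1 = 4·3.735×10^-20 J = 1.49×10^-19 J.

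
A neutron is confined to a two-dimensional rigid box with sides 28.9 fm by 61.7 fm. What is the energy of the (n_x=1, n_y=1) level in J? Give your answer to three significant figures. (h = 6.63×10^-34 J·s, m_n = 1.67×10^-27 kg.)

E = 4.80×10^-14 J

For a 2D rectangular well E = (h²/8m_n)·Σ n_i²/L_i² = (6.63×10^-34)²/(8·1.67×10^-27) · [1²/(28.9 fm)² + 1²/(61.7 fm)²].
Evaluating gives E = 4.80×10^-14 J.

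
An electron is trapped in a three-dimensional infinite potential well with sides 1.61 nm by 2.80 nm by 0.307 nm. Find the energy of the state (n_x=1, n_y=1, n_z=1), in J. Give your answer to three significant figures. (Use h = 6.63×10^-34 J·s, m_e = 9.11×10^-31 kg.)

E = 6.71×10^-19 J

For a 3D rectangular well E = (h²/8m_e)·Σ n_i²/L_i² = (6.63×10^-34)²/(8·9.11×10^-31) · [1²/(1.61 nm)² + 1²/(2.80 nm)² + 1²/(0.307 nm)²].
Evaluating gives E = 6.71×10^-19 J.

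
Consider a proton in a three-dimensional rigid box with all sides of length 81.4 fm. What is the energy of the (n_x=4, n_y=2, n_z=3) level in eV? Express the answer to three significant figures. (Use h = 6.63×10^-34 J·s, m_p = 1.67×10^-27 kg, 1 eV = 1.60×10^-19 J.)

E = 9.00×10^5 eV

For a 3D rectangular well E = (h²/8m_p)·Σ n_i²/L_i² = (6.63×10^-34)²/(8·1.67×10^-27) · [4²/(81.4 fm)² + 2²/(81.4 fm)² + 3²/(81.4 fm)²].
Evaluating gives E = 1.440×10^-13 J = 9.00×10^5 eV.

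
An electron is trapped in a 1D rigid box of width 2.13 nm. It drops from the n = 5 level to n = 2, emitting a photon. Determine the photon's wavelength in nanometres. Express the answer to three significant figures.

λ = 712 nm

E_1 = h²/(8m_eL²) = 1.328×10^-20 J, so ΔE = (5² − 2²)E_1 = 2.789×10^-19 J.
λ = hc/ΔE = (6.626×10^-34·2.998×10^8)/2.789×10^-19 = 7.12×10^-7 m = 712 nm.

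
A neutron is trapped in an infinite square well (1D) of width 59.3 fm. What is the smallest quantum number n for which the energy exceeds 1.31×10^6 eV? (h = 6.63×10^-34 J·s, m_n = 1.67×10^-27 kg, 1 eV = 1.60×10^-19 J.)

n = 5

E_1 = h²/(8m_nL²) = 9.356×10^-15 J = 5.848×10^4 eV.
Need n² > 1.31×10^6/5.848×10^4 = 22.40, i.e. n > 4.733.
The smallest integer satisfying this is n = 5.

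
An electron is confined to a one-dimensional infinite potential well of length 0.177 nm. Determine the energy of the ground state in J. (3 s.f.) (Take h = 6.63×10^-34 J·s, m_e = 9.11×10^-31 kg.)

E_1 = 1.93×10^-18 J

For an infinite well E_n = n²h²/(8m_eL²), so E_1 = h²/(8m_eL²) = (6.63×10^-34)²/(8·9.11×10^-31·(1.77×10^-10 m)²) = 1.925×10^-18 J.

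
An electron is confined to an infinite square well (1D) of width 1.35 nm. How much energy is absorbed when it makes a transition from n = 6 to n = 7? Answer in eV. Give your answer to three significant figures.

|ΔE| = 2.68 eV

E_1 = h²/(8m_eL²) = 3.306×10^-20 J.
|ΔE| = |6² − 7²|·E_1 = 13·3.306×10^-20 J = 4.298×10^-19 J = 2.68 eV.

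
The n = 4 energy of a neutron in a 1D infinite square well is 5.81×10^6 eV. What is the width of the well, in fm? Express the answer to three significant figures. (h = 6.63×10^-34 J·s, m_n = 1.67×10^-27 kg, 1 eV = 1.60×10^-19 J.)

L = 23.8 fm

From E_n = n²h²/(8m_nL²), L = n·h/√(8m_nE_n).
E_4 = 5.81×10^6 eV = 9.296×10^-13 J, so L = 4·6.63×10^-34/√(8·1.67×10^-27·9.296×10^-13) = 2.38×10^-14 m = 23.8 fm.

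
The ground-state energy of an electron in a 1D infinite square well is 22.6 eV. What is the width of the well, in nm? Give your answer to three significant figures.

From E_n = n²h²/(8m_eL²), L = n·h/√(8m_eE_n).
E_1 = 22.6 eV = 3.621×10^-18 J, so L = 1·6.626×10^-34/√(8·9.109×10^-31·3.621×10^-18) = 1.29×10^-10 m = 0.129 nm.

L = 0.129 nm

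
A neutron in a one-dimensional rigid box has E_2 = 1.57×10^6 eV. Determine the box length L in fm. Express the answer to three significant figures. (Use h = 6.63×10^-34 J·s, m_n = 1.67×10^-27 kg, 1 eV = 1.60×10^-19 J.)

L = 22.9 fm

From E_n = n²h²/(8m_nL²), L = n·h/√(8m_nE_n).
E_2 = 1.57×10^6 eV = 2.512×10^-13 J, so L = 2·6.63×10^-34/√(8·1.67×10^-27·2.512×10^-13) = 2.29×10^-14 m = 22.9 fm.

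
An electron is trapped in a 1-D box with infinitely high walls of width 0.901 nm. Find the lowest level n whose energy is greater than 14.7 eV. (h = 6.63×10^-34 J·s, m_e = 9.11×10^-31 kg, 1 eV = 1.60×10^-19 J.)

E_1 = h²/(8m_eL²) = 7.430×10^-20 J = 0.4644 eV.
Need n² > 14.7/0.4644 = 31.65, i.e. n > 5.626.
The smallest integer satisfying this is n = 6.

n = 6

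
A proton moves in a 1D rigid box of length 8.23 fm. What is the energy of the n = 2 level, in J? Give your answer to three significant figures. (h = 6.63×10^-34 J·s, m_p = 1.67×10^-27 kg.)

For an infinite well E_n = n²h²/(8m_pL²), so E_1 = h²/(8m_pL²) = (6.63×10^-34)²/(8·1.67×10^-27·(8.23×10^-15 m)²) = 4.858×10^-13 J.
Then E_2 = 2²·E_1 = 4·4.858×10^-13 J = 1.94×10^-12 J.

E_2 = 1.94×10^-12 J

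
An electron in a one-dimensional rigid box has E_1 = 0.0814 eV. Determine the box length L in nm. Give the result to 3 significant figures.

From E_n = n²h²/(8m_eL²), L = n·h/√(8m_eE_n).
E_1 = 0.0814 eV = 1.304×10^-20 J, so L = 1·6.626×10^-34/√(8·9.109×10^-31·1.304×10^-20) = 2.15×10^-9 m = 2.15 nm.

L = 2.15 nm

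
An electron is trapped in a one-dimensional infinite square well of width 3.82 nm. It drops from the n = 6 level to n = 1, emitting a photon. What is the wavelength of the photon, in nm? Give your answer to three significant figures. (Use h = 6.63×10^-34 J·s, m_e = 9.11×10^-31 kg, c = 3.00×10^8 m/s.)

E_1 = h²/(8m_eL²) = 4.133×10^-21 J, so ΔE = (6² − 1²)E_1 = 1.447×10^-19 J.
λ = hc/ΔE = (6.63×10^-34·3.00×10^8)/1.447×10^-19 = 1.37×10^-6 m = 1.37×10^3 nm.

λ = 1.37×10^3 nm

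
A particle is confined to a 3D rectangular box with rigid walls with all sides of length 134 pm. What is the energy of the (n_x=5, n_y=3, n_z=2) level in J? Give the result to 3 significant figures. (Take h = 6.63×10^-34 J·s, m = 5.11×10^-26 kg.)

For a 3D rectangular well E = (h²/8m)·Σ n_i²/L_i² = (6.63×10^-34)²/(8·5.11×10^-26) · [5²/(134 pm)² + 3²/(134 pm)² + 2²/(134 pm)²].
Evaluating gives E = 2.28×10^-21 J.

E = 2.28×10^-21 J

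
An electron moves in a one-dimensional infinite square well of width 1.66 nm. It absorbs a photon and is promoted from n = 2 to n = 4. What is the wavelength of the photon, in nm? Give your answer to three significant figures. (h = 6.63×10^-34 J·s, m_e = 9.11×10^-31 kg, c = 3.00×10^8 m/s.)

λ = 757 nm

E_1 = h²/(8m_eL²) = 2.189×10^-20 J, so ΔE = (4² − 2²)E_1 = 2.627×10^-19 J.
λ = hc/ΔE = (6.63×10^-34·3.00×10^8)/2.627×10^-19 = 7.57×10^-7 m = 757 nm.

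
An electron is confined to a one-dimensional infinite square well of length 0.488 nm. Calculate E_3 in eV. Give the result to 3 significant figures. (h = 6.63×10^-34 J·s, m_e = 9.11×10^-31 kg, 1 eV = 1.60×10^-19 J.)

E_3 = 14.2 eV

For an infinite well E_n = n²h²/(8m_eL²), so E_1 = h²/(8m_eL²) = (6.63×10^-34)²/(8·9.11×10^-31·(4.88×10^-10 m)²) = 2.533×10^-19 J.
Then E_3 = 3²·E_1 = 9·2.533×10^-19 J = 2.280×10^-18 J.
Converting, E_3 = 2.280×10^-18 J / (1.60×10^-19 J/eV) = 14.2 eV.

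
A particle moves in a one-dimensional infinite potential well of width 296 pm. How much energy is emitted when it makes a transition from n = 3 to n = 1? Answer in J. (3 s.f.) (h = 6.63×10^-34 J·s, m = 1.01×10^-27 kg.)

|ΔE| = 4.97×10^-21 J

E_1 = h²/(8mL²) = 6.209×10^-22 J.
|ΔE| = |3² − 1²|·E_1 = 8·6.209×10^-22 J = 4.97×10^-21 J.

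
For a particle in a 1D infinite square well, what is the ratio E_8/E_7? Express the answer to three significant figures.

1.31

E_n ∝ n², so E_8/E_7 = 8²/7² = 64/49 = 1.31.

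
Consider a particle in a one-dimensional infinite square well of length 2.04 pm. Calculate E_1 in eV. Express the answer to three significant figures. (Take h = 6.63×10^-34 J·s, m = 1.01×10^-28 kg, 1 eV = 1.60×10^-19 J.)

For an infinite well E_n = n²h²/(8mL²), so E_1 = h²/(8mL²) = (6.63×10^-34)²/(8·1.01×10^-28·(2.04×10^-12 m)²) = 1.307×10^-16 J.
Converting, E_1 = 1.307×10^-16 J / (1.60×10^-19 J/eV) = 817 eV.

E_1 = 817 eV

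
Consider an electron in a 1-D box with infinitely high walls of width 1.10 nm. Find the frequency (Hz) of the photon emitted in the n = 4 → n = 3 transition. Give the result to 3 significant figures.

E_1 = h²/(8m_eL²) = 4.979×10^-20 J and ΔE = (4² − 3²)E_1 = 3.485×10^-19 J.
f = ΔE/h = 3.485×10^-19/6.626×10^-34 = 5.26×10^14 Hz.

f = 5.26×10^14 Hz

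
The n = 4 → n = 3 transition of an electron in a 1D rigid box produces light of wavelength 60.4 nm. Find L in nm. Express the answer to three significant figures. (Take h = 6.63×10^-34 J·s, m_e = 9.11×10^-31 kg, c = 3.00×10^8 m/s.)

L = 0.358 nm

The photon carries ΔE = hc/λ = 6.63×10^-34·3.00×10^8/6.04×10^-8 m = 3.293×10^-18 J.
Since ΔE = (4² − 3²)E_1, E_1 = 4.704×10^-19 J, and L = h/√(8m_eE_1) = 3.58×10^-10 m = 0.358 nm.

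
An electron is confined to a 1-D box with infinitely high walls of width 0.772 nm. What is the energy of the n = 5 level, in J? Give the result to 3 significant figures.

E_5 = 2.53×10^-18 J

For an infinite well E_n = n²h²/(8m_eL²), so E_1 = h²/(8m_eL²) = (6.626×10^-34)²/(8·9.109×10^-31·(7.72×10^-10 m)²) = 1.011×10^-19 J.
Then E_5 = 5²·E_1 = 25·1.011×10^-19 J = 2.53×10^-18 J.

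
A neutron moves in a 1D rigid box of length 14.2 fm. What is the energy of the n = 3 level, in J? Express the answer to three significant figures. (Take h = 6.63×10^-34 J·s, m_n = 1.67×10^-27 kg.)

E_3 = 1.47×10^-12 J

For an infinite well E_n = n²h²/(8m_nL²), so E_1 = h²/(8m_nL²) = (6.63×10^-34)²/(8·1.67×10^-27·(1.42×10^-14 m)²) = 1.632×10^-13 J.
Then E_3 = 3²·E_1 = 9·1.632×10^-13 J = 1.47×10^-12 J.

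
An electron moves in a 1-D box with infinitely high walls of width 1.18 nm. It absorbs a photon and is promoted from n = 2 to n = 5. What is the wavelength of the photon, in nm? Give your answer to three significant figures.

λ = 219 nm

E_1 = h²/(8m_eL²) = 4.327×10^-20 J, so ΔE = (5² − 2²)E_1 = 9.087×10^-19 J.
λ = hc/ΔE = (6.626×10^-34·2.998×10^8)/9.087×10^-19 = 2.19×10^-7 m = 219 nm.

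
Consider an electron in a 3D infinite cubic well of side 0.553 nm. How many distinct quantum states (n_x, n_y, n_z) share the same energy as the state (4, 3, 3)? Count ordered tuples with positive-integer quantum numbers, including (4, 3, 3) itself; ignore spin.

The level has n_x² + n_y² + n_z² = 34. The ordered positive-integer solutions are (3, 3, 4), (3, 4, 3), (4, 3, 3).
That gives 3 states.

degeneracy = 3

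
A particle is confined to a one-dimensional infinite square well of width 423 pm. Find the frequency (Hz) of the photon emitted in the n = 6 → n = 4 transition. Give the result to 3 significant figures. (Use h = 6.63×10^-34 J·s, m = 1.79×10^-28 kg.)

f = 5.18×10^13 Hz

E_1 = h²/(8mL²) = 1.716×10^-21 J and ΔE = (6² − 4²)E_1 = 3.432×10^-20 J.
f = ΔE/h = 3.432×10^-20/6.63×10^-34 = 5.18×10^13 Hz.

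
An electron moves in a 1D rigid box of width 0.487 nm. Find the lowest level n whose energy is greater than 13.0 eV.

n = 3

E_1 = h²/(8m_eL²) = 2.540×10^-19 J = 1.586 eV.
Need n² > 13.0/1.586 = 8.197, i.e. n > 2.863.
The smallest integer satisfying this is n = 3.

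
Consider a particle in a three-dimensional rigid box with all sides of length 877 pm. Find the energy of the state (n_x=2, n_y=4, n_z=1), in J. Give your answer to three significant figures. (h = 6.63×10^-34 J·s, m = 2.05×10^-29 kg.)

E = 7.32×10^-20 J

For a 3D rectangular well E = (h²/8m)·Σ n_i²/L_i² = (6.63×10^-34)²/(8·2.05×10^-29) · [2²/(877 pm)² + 4²/(877 pm)² + 1²/(877 pm)²].
Evaluating gives E = 7.32×10^-20 J.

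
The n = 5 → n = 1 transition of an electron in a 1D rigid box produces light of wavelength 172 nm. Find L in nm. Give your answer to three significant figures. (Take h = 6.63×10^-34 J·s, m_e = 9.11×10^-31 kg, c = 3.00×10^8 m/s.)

The photon carries ΔE = hc/λ = 6.63×10^-34·3.00×10^8/1.72×10^-7 m = 1.156×10^-18 J.
Since ΔE = (5² − 1²)E_1, E_1 = 4.817×10^-20 J, and L = h/√(8m_eE_1) = 1.12×10^-9 m = 1.12 nm.

L = 1.12 nm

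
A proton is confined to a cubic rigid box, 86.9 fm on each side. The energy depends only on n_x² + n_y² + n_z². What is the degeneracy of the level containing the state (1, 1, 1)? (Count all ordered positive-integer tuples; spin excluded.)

The level has n_x² + n_y² + n_z² = 3. The ordered positive-integer solutions are (1, 1, 1).
That gives 1 state.

degeneracy = 1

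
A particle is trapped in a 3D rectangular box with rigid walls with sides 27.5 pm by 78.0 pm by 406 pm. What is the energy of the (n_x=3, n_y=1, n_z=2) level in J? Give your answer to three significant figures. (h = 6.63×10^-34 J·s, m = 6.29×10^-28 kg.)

E = 1.06×10^-18 J

For a 3D rectangular well E = (h²/8m)·Σ n_i²/L_i² = (6.63×10^-34)²/(8·6.29×10^-28) · [3²/(27.5 pm)² + 1²/(78.0 pm)² + 2²/(406 pm)²].
Evaluating gives E = 1.06×10^-18 J.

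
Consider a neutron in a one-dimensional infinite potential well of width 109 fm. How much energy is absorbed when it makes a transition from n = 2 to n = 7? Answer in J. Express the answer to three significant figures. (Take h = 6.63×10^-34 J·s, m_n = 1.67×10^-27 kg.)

E_1 = h²/(8m_nL²) = 2.769×10^-15 J.
|ΔE| = |2² − 7²|·E_1 = 45·2.769×10^-15 J = 1.25×10^-13 J.

|ΔE| = 1.25×10^-13 J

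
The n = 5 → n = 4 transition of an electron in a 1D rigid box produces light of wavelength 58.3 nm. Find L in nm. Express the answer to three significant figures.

L = 0.399 nm

The photon carries ΔE = hc/λ = 6.626×10^-34·2.998×10^8/5.83×10^-8 m = 3.407×10^-18 J.
Since ΔE = (5² − 4²)E_1, E_1 = 3.786×10^-19 J, and L = h/√(8m_eE_1) = 3.99×10^-10 m = 0.399 nm.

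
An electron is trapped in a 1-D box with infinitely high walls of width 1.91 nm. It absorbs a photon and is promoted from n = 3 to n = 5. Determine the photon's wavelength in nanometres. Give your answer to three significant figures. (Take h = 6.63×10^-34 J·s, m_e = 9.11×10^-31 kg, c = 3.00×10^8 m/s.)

λ = 752 nm

E_1 = h²/(8m_eL²) = 1.653×10^-20 J, so ΔE = (5² − 3²)E_1 = 2.645×10^-19 J.
λ = hc/ΔE = (6.63×10^-34·3.00×10^8)/2.645×10^-19 = 7.52×10^-7 m = 752 nm.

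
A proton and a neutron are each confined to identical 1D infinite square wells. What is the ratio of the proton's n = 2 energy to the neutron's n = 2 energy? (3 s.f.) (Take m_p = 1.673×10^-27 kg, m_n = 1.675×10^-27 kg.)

1.00

E_n ∝ 1/m at fixed n and L, so the ratio is m_n/m_p = 1.675×10^-27/1.673×10^-27 = 1.00.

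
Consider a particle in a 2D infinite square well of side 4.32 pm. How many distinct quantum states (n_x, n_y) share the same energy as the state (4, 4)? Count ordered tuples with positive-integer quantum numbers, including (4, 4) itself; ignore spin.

The level has n_x² + n_y² = 32. The ordered positive-integer solutions are (4, 4).
That gives 1 state.

degeneracy = 1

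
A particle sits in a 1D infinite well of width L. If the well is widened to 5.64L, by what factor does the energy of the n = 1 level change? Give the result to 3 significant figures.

E_n ∝ 1/L², so the energy scales by 1/5.64² = 0.0314.

0.0314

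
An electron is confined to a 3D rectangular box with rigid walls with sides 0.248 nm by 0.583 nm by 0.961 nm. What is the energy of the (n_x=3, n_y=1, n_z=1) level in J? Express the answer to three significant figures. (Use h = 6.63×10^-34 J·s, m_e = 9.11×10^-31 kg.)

For a 3D rectangular well E = (h²/8m_e)·Σ n_i²/L_i² = (6.63×10^-34)²/(8·9.11×10^-31) · [3²/(0.248 nm)² + 1²/(0.583 nm)² + 1²/(0.961 nm)²].
Evaluating gives E = 9.07×10^-18 J.

E = 9.07×10^-18 J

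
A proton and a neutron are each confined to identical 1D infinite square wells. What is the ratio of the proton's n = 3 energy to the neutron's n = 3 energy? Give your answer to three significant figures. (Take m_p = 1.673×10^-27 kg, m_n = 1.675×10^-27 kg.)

1.00

E_n ∝ 1/m at fixed n and L, so the ratio is m_n/m_p = 1.675×10^-27/1.673×10^-27 = 1.00.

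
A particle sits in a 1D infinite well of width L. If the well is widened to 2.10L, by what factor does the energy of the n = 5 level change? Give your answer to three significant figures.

E_n ∝ 1/L², so the energy scales by 1/2.10² = 0.227.

0.227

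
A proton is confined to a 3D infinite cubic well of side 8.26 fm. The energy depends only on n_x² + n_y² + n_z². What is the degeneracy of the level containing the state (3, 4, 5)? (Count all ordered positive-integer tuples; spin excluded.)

The level has n_x² + n_y² + n_z² = 50. The ordered positive-integer solutions are (3, 4, 5), (3, 5, 4), (4, 3, 5), (4, 5, 3), (5, 3, 4), (5, 4, 3).
That gives 6 states.

degeneracy = 6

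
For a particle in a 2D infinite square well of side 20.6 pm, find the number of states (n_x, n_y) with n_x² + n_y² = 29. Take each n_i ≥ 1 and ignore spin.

degeneracy = 2

The level has n_x² + n_y² = 29. The ordered positive-integer solutions are (2, 5), (5, 2).
That gives 2 states.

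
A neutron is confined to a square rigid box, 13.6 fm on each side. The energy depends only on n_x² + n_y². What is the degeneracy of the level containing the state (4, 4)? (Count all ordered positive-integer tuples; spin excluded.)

degeneracy = 1

The level has n_x² + n_y² = 32. The ordered positive-integer solutions are (4, 4).
That gives 1 state.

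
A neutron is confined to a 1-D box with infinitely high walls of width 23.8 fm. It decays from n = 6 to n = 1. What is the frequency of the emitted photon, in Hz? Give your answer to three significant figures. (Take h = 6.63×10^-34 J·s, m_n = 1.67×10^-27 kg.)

f = 3.07×10^21 Hz

E_1 = h²/(8m_nL²) = 5.809×10^-14 J and ΔE = (6² − 1²)E_1 = 2.033×10^-12 J.
f = ΔE/h = 2.033×10^-12/6.63×10^-34 = 3.07×10^21 Hz.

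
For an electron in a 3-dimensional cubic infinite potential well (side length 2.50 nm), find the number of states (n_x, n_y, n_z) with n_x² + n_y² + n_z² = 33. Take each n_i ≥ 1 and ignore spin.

degeneracy = 6

The level has n_x² + n_y² + n_z² = 33. The ordered positive-integer solutions are (1, 4, 4), (2, 2, 5), (2, 5, 2), (4, 1, 4), (4, 4, 1), (5, 2, 2).
That gives 6 states.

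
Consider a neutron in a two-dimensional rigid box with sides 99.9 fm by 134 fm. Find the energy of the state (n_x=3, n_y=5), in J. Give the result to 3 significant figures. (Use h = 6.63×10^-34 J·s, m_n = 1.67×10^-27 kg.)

For a 2D rectangular well E = (h²/8m_n)·Σ n_i²/L_i² = (6.63×10^-34)²/(8·1.67×10^-27) · [3²/(99.9 fm)² + 5²/(134 fm)²].
Evaluating gives E = 7.55×10^-14 J.

E = 7.55×10^-14 J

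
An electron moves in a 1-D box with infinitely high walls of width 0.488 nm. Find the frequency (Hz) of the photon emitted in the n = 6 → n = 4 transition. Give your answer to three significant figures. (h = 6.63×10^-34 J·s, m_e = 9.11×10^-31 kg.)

E_1 = h²/(8m_eL²) = 2.533×10^-19 J and ΔE = (6² − 4²)E_1 = 5.066×10^-18 J.
f = ΔE/h = 5.066×10^-18/6.63×10^-34 = 7.64×10^15 Hz.

f = 7.64×10^15 Hz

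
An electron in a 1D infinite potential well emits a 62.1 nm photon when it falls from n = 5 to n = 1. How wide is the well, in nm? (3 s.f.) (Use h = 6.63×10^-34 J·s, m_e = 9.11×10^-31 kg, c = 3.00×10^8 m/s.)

L = 0.672 nm

The photon carries ΔE = hc/λ = 6.63×10^-34·3.00×10^8/6.21×10^-8 m = 3.203×10^-18 J.
Since ΔE = (5² − 1²)E_1, E_1 = 1.335×10^-19 J, and L = h/√(8m_eE_1) = 6.72×10^-10 m = 0.672 nm.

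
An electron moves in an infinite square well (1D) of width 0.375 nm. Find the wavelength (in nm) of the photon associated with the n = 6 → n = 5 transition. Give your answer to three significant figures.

E_1 = h²/(8m_eL²) = 4.284×10^-19 J, so ΔE = (6² − 5²)E_1 = 4.712×10^-18 J.
λ = hc/ΔE = (6.626×10^-34·2.998×10^8)/4.712×10^-18 = 4.22×10^-8 m = 42.2 nm.

λ = 42.2 nm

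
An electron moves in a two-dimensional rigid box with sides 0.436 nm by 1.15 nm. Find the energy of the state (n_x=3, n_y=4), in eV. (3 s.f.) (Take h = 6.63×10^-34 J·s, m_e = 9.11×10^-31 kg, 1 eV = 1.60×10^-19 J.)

E = 22.4 eV

For a 2D rectangular well E = (h²/8m_e)·Σ n_i²/L_i² = (6.63×10^-34)²/(8·9.11×10^-31) · [3²/(0.436 nm)² + 4²/(1.15 nm)²].
Evaluating gives E = 3.585×10^-18 J = 22.4 eV.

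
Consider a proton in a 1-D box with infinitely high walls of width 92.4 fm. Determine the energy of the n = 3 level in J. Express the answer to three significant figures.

E_3 = 3.46×10^-14 J

For an infinite well E_n = n²h²/(8m_pL²), so E_1 = h²/(8m_pL²) = (6.626×10^-34)²/(8·1.673×10^-27·(9.24×10^-14 m)²) = 3.842×10^-15 J.
Then E_3 = 3²·E_1 = 9·3.842×10^-15 J = 3.46×10^-14 J.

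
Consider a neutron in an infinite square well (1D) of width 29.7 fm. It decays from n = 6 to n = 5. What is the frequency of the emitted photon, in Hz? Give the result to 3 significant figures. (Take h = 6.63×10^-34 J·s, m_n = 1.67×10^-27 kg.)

f = 6.19×10^20 Hz

E_1 = h²/(8m_nL²) = 3.730×10^-14 J and ΔE = (6² − 5²)E_1 = 4.103×10^-13 J.
f = ΔE/h = 4.103×10^-13/6.63×10^-34 = 6.19×10^20 Hz.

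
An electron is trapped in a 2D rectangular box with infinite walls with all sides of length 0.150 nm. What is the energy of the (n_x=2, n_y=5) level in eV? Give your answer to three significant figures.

E = 485 eV

For a 2D rectangular well E = (h²/8m_e)·Σ n_i²/L_i² = (6.626×10^-34)²/(8·9.109×10^-31) · [2²/(0.150 nm)² + 5²/(0.150 nm)²].
Evaluating gives E = 7.765×10^-17 J = 485 eV.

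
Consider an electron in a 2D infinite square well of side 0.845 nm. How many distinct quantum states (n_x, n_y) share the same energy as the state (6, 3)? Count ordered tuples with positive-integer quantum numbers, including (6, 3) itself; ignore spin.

degeneracy = 2

The level has n_x² + n_y² = 45. The ordered positive-integer solutions are (3, 6), (6, 3).
That gives 2 states.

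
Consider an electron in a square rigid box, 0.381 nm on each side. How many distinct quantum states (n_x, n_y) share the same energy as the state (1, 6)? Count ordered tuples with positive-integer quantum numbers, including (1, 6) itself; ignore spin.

The level has n_x² + n_y² = 37. The ordered positive-integer solutions are (1, 6), (6, 1).
That gives 2 states.

degeneracy = 2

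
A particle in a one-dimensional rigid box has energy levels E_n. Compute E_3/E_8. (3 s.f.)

0.141

E_n ∝ n², so E_3/E_8 = 3²/8² = 9/64 = 0.141.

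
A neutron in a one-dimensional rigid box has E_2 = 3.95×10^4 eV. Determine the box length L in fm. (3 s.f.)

From E_n = n²h²/(8m_nL²), L = n·h/√(8m_nE_n).
E_2 = 3.95×10^4 eV = 6.328×10^-15 J, so L = 2·6.626×10^-34/√(8·1.675×10^-27·6.328×10^-15) = 1.44×10^-13 m = 144 fm.

L = 144 fm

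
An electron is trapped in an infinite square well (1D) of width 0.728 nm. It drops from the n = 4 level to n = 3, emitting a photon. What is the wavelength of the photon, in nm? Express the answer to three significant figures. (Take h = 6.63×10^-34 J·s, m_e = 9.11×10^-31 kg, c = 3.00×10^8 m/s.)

λ = 250 nm

E_1 = h²/(8m_eL²) = 1.138×10^-19 J, so ΔE = (4² − 3²)E_1 = 7.966×10^-19 J.
λ = hc/ΔE = (6.63×10^-34·3.00×10^8)/7.966×10^-19 = 2.50×10^-7 m = 250 nm.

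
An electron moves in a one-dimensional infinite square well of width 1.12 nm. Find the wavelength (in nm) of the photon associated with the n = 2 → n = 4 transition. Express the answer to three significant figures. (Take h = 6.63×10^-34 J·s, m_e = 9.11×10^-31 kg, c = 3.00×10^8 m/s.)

E_1 = h²/(8m_eL²) = 4.808×10^-20 J, so ΔE = (4² − 2²)E_1 = 5.770×10^-19 J.
λ = hc/ΔE = (6.63×10^-34·3.00×10^8)/5.770×10^-19 = 3.45×10^-7 m = 345 nm.

λ = 345 nm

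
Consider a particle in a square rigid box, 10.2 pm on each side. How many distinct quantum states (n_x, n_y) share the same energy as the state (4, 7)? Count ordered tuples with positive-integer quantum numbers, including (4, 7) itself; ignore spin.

The level has n_x² + n_y² = 65. The ordered positive-integer solutions are (1, 8), (4, 7), (7, 4), (8, 1).
That gives 4 states.

degeneracy = 4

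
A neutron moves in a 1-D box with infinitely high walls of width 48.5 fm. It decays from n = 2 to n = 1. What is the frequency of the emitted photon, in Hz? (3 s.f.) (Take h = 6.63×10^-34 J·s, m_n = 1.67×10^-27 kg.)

f = 6.33×10^19 Hz

E_1 = h²/(8m_nL²) = 1.399×10^-14 J and ΔE = (2² − 1²)E_1 = 4.197×10^-14 J.
f = ΔE/h = 4.197×10^-14/6.63×10^-34 = 6.33×10^19 Hz.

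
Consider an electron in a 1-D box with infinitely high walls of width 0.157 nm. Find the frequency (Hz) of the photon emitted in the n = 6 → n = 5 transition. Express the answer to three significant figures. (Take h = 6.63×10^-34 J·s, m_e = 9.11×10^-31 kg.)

E_1 = h²/(8m_eL²) = 2.447×10^-18 J and ΔE = (6² − 5²)E_1 = 2.692×10^-17 J.
f = ΔE/h = 2.692×10^-17/6.63×10^-34 = 4.06×10^16 Hz.

f = 4.06×10^16 Hz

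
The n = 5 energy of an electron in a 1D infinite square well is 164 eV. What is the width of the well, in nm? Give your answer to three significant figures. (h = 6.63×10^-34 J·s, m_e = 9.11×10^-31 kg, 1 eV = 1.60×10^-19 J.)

From E_n = n²h²/(8m_eL²), L = n·h/√(8m_eE_n).
E_5 = 164 eV = 2.624×10^-17 J, so L = 5·6.63×10^-34/√(8·9.11×10^-31·2.624×10^-17) = 2.40×10^-10 m = 0.240 nm.

L = 0.240 nm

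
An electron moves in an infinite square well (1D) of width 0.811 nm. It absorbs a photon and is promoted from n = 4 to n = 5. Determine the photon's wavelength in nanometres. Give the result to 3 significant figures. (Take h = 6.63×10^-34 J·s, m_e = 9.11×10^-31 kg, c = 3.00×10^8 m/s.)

E_1 = h²/(8m_eL²) = 9.170×10^-20 J, so ΔE = (5² − 4²)E_1 = 8.253×10^-19 J.
λ = hc/ΔE = (6.63×10^-34·3.00×10^8)/8.253×10^-19 = 2.41×10^-7 m = 241 nm.

λ = 241 nm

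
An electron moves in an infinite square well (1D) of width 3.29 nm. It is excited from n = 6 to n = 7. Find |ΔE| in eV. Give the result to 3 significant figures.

|ΔE| = 0.452 eV

E_1 = h²/(8m_eL²) = 5.566×10^-21 J.
|ΔE| = |6² − 7²|·E_1 = 13·5.566×10^-21 J = 7.236×10^-20 J = 0.452 eV.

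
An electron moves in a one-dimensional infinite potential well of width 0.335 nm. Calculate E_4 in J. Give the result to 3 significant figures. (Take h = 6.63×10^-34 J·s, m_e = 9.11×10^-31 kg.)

E_4 = 8.60×10^-18 J

For an infinite well E_n = n²h²/(8m_eL²), so E_1 = h²/(8m_eL²) = (6.63×10^-34)²/(8·9.11×10^-31·(3.35×10^-10 m)²) = 5.374×10^-19 J.
Then E_4 = 4²·E_1 = 16·5.374×10^-19 J = 8.60×10^-18 J.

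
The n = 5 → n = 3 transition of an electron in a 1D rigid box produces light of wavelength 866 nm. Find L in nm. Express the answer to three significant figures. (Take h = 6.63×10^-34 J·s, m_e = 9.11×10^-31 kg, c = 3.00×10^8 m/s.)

The photon carries ΔE = hc/λ = 6.63×10^-34·3.00×10^8/8.66×10^-7 m = 2.297×10^-19 J.
Since ΔE = (5² − 3²)E_1, E_1 = 1.436×10^-20 J, and L = h/√(8m_eE_1) = 2.05×10^-9 m = 2.05 nm.

L = 2.05 nm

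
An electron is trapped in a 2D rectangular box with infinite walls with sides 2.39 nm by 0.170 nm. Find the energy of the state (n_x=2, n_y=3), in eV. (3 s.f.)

For a 2D rectangular well E = (h²/8m_e)·Σ n_i²/L_i² = (6.626×10^-34)²/(8·9.109×10^-31) · [2²/(2.39 nm)² + 3²/(0.170 nm)²].
Evaluating gives E = 1.880×10^-17 J = 117 eV.

E = 117 eV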